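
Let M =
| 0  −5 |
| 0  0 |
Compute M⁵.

M is strictly triangular, hence nilpotent: M² = 0, so M⁵ = 0.

[[0, 0], [0, 0]]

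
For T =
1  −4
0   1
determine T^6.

T = I + N where N = [[0, −4], [0, 0]] is strictly upper-triangular, so N^2 = 0.
(I + N)^6 = I + 6·N = [[1, −24], [0, 1]].

[[1, −24], [0, 1]]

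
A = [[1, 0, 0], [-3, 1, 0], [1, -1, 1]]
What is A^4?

[[1, 0, 0], [-12, 1, 0], [22, -4, 1]]

A = I + N where N = [[0, 0, 0], [-3, 0, 0], [1, -1, 0]] is strictly lower-triangular, so N^3 = 0.
(I + N)^4 = I + 4·N + 6·N^2 = [[1, 0, 0], [-12, 1, 0], [22, -4, 1]].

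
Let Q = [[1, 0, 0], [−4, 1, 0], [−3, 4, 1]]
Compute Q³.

[[1, 0, 0], [−12, 1, 0], [−57, 12, 1]]

Q = I + N where N = [[0, 0, 0], [−4, 0, 0], [−3, 4, 0]] is strictly lower-triangular, so N³ = 0.
(I + N)³ = I + 3·N + 3·N² = [[1, 0, 0], [−12, 1, 0], [−57, 12, 1]].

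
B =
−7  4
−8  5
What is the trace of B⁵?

tr B = −2 and det B = −3, so the characteristic polynomial is λ² − (−2)λ + (−3) with roots −3 and 1.
Eigenvectors give P = [[1, −1], [1, −2]] with P⁻¹ = [[2, −1], [1, −1]], and B = P·diag(−3, 1)·P⁻¹.
Then B⁵ = P·diag(−243, 1)·P⁻¹ = [[−243, −1], [−243, −2]] · [[2, −1], [1, −1]] = [[−487, 244], [−488, 245]].

−242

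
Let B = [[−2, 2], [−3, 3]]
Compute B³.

[[−2, 2], [−3, 3]]

B² = B (a projection; rank 1, trace 1), so B³ = B.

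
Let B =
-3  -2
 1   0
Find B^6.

[[127, 126], [-63, -62]]

tr B = -3 and det B = 2, so the characteristic polynomial is λ² − (-3)λ + (2) with roots -1 and -2.
Eigenvectors give P = [[-1, -2], [1, 1]] with P⁻¹ = [[1, 2], [-1, -1]], and B = P·diag(-1, -2)·P⁻¹.
Then B^6 = P·diag(1, 64)·P⁻¹ = [[-1, -128], [1, 64]] · [[1, 2], [-1, -1]] = [[127, 126], [-63, -62]].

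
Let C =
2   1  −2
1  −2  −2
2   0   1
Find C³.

[[−14, 1, −10], [−3, −14, −2], [8, 2, −19]]

C² = [[1, 0, −8], [−4, 5, 0], [6, 2, −3]]
C³ = [[−14, 1, −10], [−3, −14, −2], [8, 2, −19]]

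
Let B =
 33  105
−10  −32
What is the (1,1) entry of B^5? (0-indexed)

tr B = 1 and det B = −6, so the characteristic polynomial is λ² − (1)λ + (−6) with roots −2 and 3.
Eigenvectors give P = [[−3, 7], [1, −2]] with P⁻¹ = [[2, 7], [1, 3]], and B = P·diag(−2, 3)·P⁻¹.
Then B^5 = P·diag(−32, 243)·P⁻¹ = [[96, 1701], [−32, −486]] · [[2, 7], [1, 3]] = [[1893, 5775], [−550, −1682]].

−1682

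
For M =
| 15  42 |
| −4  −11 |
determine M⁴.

tr M = 4 and det M = 3, so the characteristic polynomial is λ² − (4)λ + (3) with roots 1 and 3.
Eigenvectors give P = [[−3, 7], [1, −2]] with P⁻¹ = [[2, 7], [1, 3]], and M = P·diag(1, 3)·P⁻¹.
Then M⁴ = P·diag(1, 81)·P⁻¹ = [[−3, 567], [1, −162]] · [[2, 7], [1, 3]] = [[561, 1680], [−160, −479]].

[[561, 1680], [−160, −479]]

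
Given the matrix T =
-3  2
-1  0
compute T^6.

tr T = -3 and det T = 2, so the characteristic polynomial is λ² − (-3)λ + (2) with roots -1 and -2.
Eigenvectors give P = [[-1, 2], [-1, 1]] with P⁻¹ = [[1, -2], [1, -1]], and T = P·diag(-1, -2)·P⁻¹.
Then T^6 = P·diag(1, 64)·P⁻¹ = [[-1, 128], [-1, 64]] · [[1, -2], [1, -1]] = [[127, -126], [63, -62]].

[[127, -126], [63, -62]]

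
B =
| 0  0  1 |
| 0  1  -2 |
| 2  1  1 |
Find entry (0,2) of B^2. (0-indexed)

1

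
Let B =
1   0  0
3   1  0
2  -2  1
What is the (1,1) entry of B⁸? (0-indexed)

B = I + N where N = [[0, 0, 0], [3, 0, 0], [2, -2, 0]] is strictly lower-triangular, so N³ = 0.
(I + N)⁸ = I + 8·N + 28·N² = [[1, 0, 0], [24, 1, 0], [-152, -16, 1]].

1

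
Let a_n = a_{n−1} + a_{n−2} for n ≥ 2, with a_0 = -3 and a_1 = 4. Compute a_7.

28

With companion matrix T = [[1, 1], [1, 0]], [a_n, a_{n−1}]ᵀ = T·[a_{n−1}, a_{n−2}]ᵀ, so [a_7, a_6]ᵀ = T^6·[a_1, a_0]ᵀ.
T^6 = [[13, 8], [8, 5]], giving [a_7, a_6]ᵀ = [[28], [17]].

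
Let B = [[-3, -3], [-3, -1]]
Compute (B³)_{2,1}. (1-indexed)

-66

B² = [[18, 12], [12, 10]]
B³ = [[-90, -66], [-66, -46]]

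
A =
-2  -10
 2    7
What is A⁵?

tr A = 5 and det A = 6, so the characteristic polynomial is λ² − (5)λ + (6) with roots 2 and 3.
Eigenvectors give P = [[5, -2], [-2, 1]] with P⁻¹ = [[1, 2], [2, 5]], and A = P·diag(2, 3)·P⁻¹.
Then A⁵ = P·diag(32, 243)·P⁻¹ = [[160, -486], [-64, 243]] · [[1, 2], [2, 5]] = [[-812, -2110], [422, 1087]].

[[-812, -2110], [422, 1087]]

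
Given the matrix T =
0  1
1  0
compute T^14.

T² = I (check: tr T = 0 and det T = −1), so T^14 = I since 14 is even.

[[1, 0], [0, 1]]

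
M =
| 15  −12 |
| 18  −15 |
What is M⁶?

tr M = 0 and det M = −9, so the characteristic polynomial is λ² − (0)λ + (−9) with roots 3 and −3.
Eigenvectors give P = [[1, −2], [1, −3]] with P⁻¹ = [[3, −2], [1, −1]], and M = P·diag(3, −3)·P⁻¹.
Then M⁶ = P·diag(729, 729)·P⁻¹ = [[729, −1458], [729, −2187]] · [[3, −2], [1, −1]] = [[729, 0], [0, 729]].

[[729, 0], [0, 729]]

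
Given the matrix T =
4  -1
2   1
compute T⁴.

T² = [[14, -5], [10, -1]]
T³ = [[46, -19], [38, -11]]
T⁴ = [[146, -65], [130, -49]]

[[146, -65], [130, -49]]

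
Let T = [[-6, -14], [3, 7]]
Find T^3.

T² = T (a projection; rank 1, trace 1), so T^3 = T.

[[-6, -14], [3, 7]]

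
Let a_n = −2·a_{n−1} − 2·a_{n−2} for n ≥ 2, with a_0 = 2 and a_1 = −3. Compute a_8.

With companion matrix C = [[−2, −2], [1, 0]], [a_n, a_{n−1}]ᵀ = C·[a_{n−1}, a_{n−2}]ᵀ, so [a_8, a_7]ᵀ = C⁷·[a_1, a_0]ᵀ.
C⁷ = [[0, 16], [−8, −16]], giving [a_8, a_7]ᵀ = [[32], [−8]].

32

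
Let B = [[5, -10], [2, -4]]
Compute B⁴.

B² = B (a projection; rank 1, trace 1), so B⁴ = B.

[[5, -10], [2, -4]]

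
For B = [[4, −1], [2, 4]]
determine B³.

B² = [[14, −8], [16, 14]]
B³ = [[40, −46], [92, 40]]

[[40, −46], [92, 40]]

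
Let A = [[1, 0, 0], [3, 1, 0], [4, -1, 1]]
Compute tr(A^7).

A = I + N where N = [[0, 0, 0], [3, 0, 0], [4, -1, 0]] is strictly lower-triangular, so N^3 = 0.
(I + N)^7 = I + 7·N + 21·N^2 = [[1, 0, 0], [21, 1, 0], [-35, -7, 1]].

3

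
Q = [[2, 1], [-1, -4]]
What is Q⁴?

[[5, -36], [36, 221]]

Q² = [[3, -2], [2, 15]]
Q³ = [[8, 11], [-11, -58]]
Q⁴ = [[5, -36], [36, 221]]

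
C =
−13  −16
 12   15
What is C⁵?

[[−733, −976], [732, 975]]

tr C = 2 and det C = −3, so the characteristic polynomial is λ² − (2)λ + (−3) with roots 3 and −1.
Eigenvectors give P = [[−1, −4], [1, 3]] with P⁻¹ = [[3, 4], [−1, −1]], and C = P·diag(3, −1)·P⁻¹.
Then C⁵ = P·diag(243, −1)·P⁻¹ = [[−243, 4], [243, −3]] · [[3, 4], [−1, −1]] = [[−733, −976], [732, 975]].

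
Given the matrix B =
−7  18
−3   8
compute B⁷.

[[−259, 774], [−129, 386]]

tr B = 1 and det B = −2, so the characteristic polynomial is λ² − (1)λ + (−2) with roots −1 and 2.
Eigenvectors give P = [[3, 2], [1, 1]] with P⁻¹ = [[1, −2], [−1, 3]], and B = P·diag(−1, 2)·P⁻¹.
Then B⁷ = P·diag(−1, 128)·P⁻¹ = [[−3, 256], [−1, 128]] · [[1, −2], [−1, 3]] = [[−259, 774], [−129, 386]].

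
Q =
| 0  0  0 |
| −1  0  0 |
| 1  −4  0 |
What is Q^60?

[[0, 0, 0], [0, 0, 0], [0, 0, 0]]

Q is strictly triangular, hence nilpotent: Q^3 = 0, so Q^60 = 0.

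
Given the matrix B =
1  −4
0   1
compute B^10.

B = I + N where N = [[0, −4], [0, 0]] is strictly upper-triangular, so N^2 = 0.
(I + N)^10 = I + 10·N = [[1, −40], [0, 1]].

[[1, −40], [0, 1]]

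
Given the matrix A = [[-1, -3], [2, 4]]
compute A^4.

[[-29, -45], [30, 46]]

tr A = 3 and det A = 2, so the characteristic polynomial is λ² − (3)λ + (2) with roots 1 and 2.
Eigenvectors give P = [[3, -1], [-2, 1]] with P⁻¹ = [[1, 1], [2, 3]], and A = P·diag(1, 2)·P⁻¹.
Then A^4 = P·diag(1, 16)·P⁻¹ = [[3, -16], [-2, 16]] · [[1, 1], [2, 3]] = [[-29, -45], [30, 46]].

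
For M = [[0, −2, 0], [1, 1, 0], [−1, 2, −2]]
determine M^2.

[[−2, −2, 0], [1, −1, 0], [4, 0, 4]]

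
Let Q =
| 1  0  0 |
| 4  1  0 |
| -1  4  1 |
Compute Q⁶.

[[1, 0, 0], [24, 1, 0], [234, 24, 1]]

Q = I + N where N = [[0, 0, 0], [4, 0, 0], [-1, 4, 0]] is strictly lower-triangular, so N³ = 0.
(I + N)⁶ = I + 6·N + 15·N² = [[1, 0, 0], [24, 1, 0], [234, 24, 1]].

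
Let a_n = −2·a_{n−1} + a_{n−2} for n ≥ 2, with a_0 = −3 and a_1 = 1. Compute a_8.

With companion matrix M = [[−2, 1], [1, 0]], [a_n, a_{n−1}]ᵀ = M·[a_{n−1}, a_{n−2}]ᵀ, so [a_8, a_7]ᵀ = M⁷·[a_1, a_0]ᵀ.
M⁷ = [[−408, 169], [169, −70]], giving [a_8, a_7]ᵀ = [[−915], [379]].

−915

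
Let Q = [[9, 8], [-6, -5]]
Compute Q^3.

[[105, 104], [-78, -77]]

tr Q = 4 and det Q = 3, so the characteristic polynomial is λ² − (4)λ + (3) with roots 1 and 3.
Eigenvectors give P = [[1, -4], [-1, 3]] with P⁻¹ = [[-3, -4], [-1, -1]], and Q = P·diag(1, 3)·P⁻¹.
Then Q^3 = P·diag(1, 27)·P⁻¹ = [[1, -108], [-1, 81]] · [[-3, -4], [-1, -1]] = [[105, 104], [-78, -77]].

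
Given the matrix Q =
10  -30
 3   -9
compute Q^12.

Q² = Q (a projection; rank 1, trace 1), so Q^12 = Q.

[[10, -30], [3, -9]]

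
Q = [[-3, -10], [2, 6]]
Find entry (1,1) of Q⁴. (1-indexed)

tr Q = 3 and det Q = 2, so the characteristic polynomial is λ² − (3)λ + (2) with roots 1 and 2.
Eigenvectors give P = [[-5, -2], [2, 1]] with P⁻¹ = [[-1, -2], [2, 5]], and Q = P·diag(1, 2)·P⁻¹.
Then Q⁴ = P·diag(1, 16)·P⁻¹ = [[-5, -32], [2, 16]] · [[-1, -2], [2, 5]] = [[-59, -150], [30, 76]].

-59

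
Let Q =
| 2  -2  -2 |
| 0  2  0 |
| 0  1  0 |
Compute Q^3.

[[8, -32, -8], [0, 8, 0], [0, 4, 0]]

Q^2 = [[4, -10, -4], [0, 4, 0], [0, 2, 0]]
Q^3 = [[8, -32, -8], [0, 8, 0], [0, 4, 0]]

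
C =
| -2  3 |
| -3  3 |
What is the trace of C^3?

C^2 = [[-5, 3], [-3, 0]]
C^3 = [[1, -6], [6, -9]]

-8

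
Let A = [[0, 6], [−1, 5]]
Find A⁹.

tr A = 5 and det A = 6, so the characteristic polynomial is λ² − (5)λ + (6) with roots 2 and 3.
Eigenvectors give P = [[3, 2], [1, 1]] with P⁻¹ = [[1, −2], [−1, 3]], and A = P·diag(2, 3)·P⁻¹.
Then A⁹ = P·diag(512, 19683)·P⁻¹ = [[1536, 39366], [512, 19683]] · [[1, −2], [−1, 3]] = [[−37830, 115026], [−19171, 58025]].

[[−37830, 115026], [−19171, 58025]]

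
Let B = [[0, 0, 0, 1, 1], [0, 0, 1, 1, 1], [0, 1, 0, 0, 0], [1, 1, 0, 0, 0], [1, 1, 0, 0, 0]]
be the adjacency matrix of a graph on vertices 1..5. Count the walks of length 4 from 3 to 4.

5

The number of length-4 walks from vertex 3 to vertex 4 is entry (3,4) of B^4, where B is the adjacency matrix.
B^2 = [[2, 2, 0, 0, 0], [2, 3, 0, 0, 0], [0, 0, 1, 1, 1], [0, 0, 1, 2, 2], [0, 0, 1, 2, 2]]
B^3 = [[0, 0, 2, 4, 4], [0, 0, 3, 5, 5], [2, 3, 0, 0, 0], [4, 5, 0, 0, 0], [4, 5, 0, 0, 0]]
B^4 = [[8, 10, 0, 0, 0], [10, 13, 0, 0, 0], [0, 0, 3, 5, 5], [0, 0, 5, 9, 9], [0, 0, 5, 9, 9]]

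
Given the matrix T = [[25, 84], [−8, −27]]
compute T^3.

[[169, 588], [−56, −195]]

tr T = −2 and det T = −3, so the characteristic polynomial is λ² − (−2)λ + (−3) with roots −3 and 1.
Eigenvectors give P = [[−3, 7], [1, −2]] with P⁻¹ = [[2, 7], [1, 3]], and T = P·diag(−3, 1)·P⁻¹.
Then T^3 = P·diag(−27, 1)·P⁻¹ = [[81, 7], [−27, −2]] · [[2, 7], [1, 3]] = [[169, 588], [−56, −195]].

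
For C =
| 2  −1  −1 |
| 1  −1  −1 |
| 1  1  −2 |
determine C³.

C² = [[2, −2, 1], [0, −1, 2], [1, −4, 2]]
C³ = [[3, 1, −2], [1, 3, −3], [0, 5, −1]]

[[3, 1, −2], [1, 3, −3], [0, 5, −1]]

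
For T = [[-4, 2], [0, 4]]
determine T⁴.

T² = [[16, 0], [0, 16]]
T³ = [[-64, 32], [0, 64]]
T⁴ = [[256, 0], [0, 256]]

[[256, 0], [0, 256]]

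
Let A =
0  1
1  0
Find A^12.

[[1, 0], [0, 1]]

A² = I (check: tr A = 0 and det A = −1), so A^12 = I since 12 is even.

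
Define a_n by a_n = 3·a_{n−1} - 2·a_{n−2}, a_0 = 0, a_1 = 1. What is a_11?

With companion matrix B = [[3, -2], [1, 0]], [a_n, a_{n−1}]ᵀ = B·[a_{n−1}, a_{n−2}]ᵀ, so [a_11, a_10]ᵀ = B^10·[a_1, a_0]ᵀ.
B^10 = [[2047, -2046], [1023, -1022]], giving [a_11, a_10]ᵀ = [[2047], [1023]].

2047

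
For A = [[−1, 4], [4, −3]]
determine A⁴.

[[545, −672], [−672, 881]]

A² = [[17, −16], [−16, 25]]
A³ = [[−81, 116], [116, −139]]
A⁴ = [[545, −672], [−672, 881]]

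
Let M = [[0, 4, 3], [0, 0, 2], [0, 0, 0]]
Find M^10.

[[0, 0, 0], [0, 0, 0], [0, 0, 0]]

M is strictly triangular, hence nilpotent: M^3 = 0, so M^10 = 0.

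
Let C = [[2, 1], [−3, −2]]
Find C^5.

C² = I (check: tr C = 0 and det C = −1), so C^5 = C since 5 is odd.

[[2, 1], [−3, −2]]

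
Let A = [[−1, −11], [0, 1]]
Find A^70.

[[1, 0], [0, 1]]

A² = I (check: tr A = 0 and det A = −1), so A^70 = I since 70 is even.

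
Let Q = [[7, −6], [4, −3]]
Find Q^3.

[[79, −78], [52, −51]]

tr Q = 4 and det Q = 3, so the characteristic polynomial is λ² − (4)λ + (3) with roots 1 and 3.
Eigenvectors give P = [[−1, 3], [−1, 2]] with P⁻¹ = [[2, −3], [1, −1]], and Q = P·diag(1, 3)·P⁻¹.
Then Q^3 = P·diag(1, 27)·P⁻¹ = [[−1, 81], [−1, 54]] · [[2, −3], [1, −1]] = [[79, −78], [52, −51]].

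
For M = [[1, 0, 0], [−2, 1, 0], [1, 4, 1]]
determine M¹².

M = I + N where N = [[0, 0, 0], [−2, 0, 0], [1, 4, 0]] is strictly lower-triangular, so N³ = 0.
(I + N)¹² = I + 12·N + 66·N² = [[1, 0, 0], [−24, 1, 0], [−516, 48, 1]].

[[1, 0, 0], [−24, 1, 0], [−516, 48, 1]]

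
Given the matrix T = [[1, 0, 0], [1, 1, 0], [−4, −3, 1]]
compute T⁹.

[[1, 0, 0], [9, 1, 0], [−144, −27, 1]]

T = I + N where N = [[0, 0, 0], [1, 0, 0], [−4, −3, 0]] is strictly lower-triangular, so N³ = 0.
(I + N)⁹ = I + 9·N + 36·N² = [[1, 0, 0], [9, 1, 0], [−144, −27, 1]].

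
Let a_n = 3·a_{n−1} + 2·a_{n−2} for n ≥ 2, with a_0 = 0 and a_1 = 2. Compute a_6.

990

With companion matrix C = [[3, 2], [1, 0]], [a_n, a_{n−1}]ᵀ = C·[a_{n−1}, a_{n−2}]ᵀ, so [a_6, a_5]ᵀ = C⁵·[a_1, a_0]ᵀ.
C⁵ = [[495, 278], [139, 78]], giving [a_6, a_5]ᵀ = [[990], [278]].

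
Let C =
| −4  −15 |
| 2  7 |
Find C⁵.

tr C = 3 and det C = 2, so the characteristic polynomial is λ² − (3)λ + (2) with roots 1 and 2.
Eigenvectors give P = [[−3, −5], [1, 2]] with P⁻¹ = [[−2, −5], [1, 3]], and C = P·diag(1, 2)·P⁻¹.
Then C⁵ = P·diag(1, 32)·P⁻¹ = [[−3, −160], [1, 64]] · [[−2, −5], [1, 3]] = [[−154, −465], [62, 187]].

[[−154, −465], [62, 187]]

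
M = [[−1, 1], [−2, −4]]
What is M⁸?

tr M = −5 and det M = 6, so the characteristic polynomial is λ² − (−5)λ + (6) with roots −2 and −3.
Eigenvectors give P = [[−1, −1], [1, 2]] with P⁻¹ = [[−2, −1], [1, 1]], and M = P·diag(−2, −3)·P⁻¹.
Then M⁸ = P·diag(256, 6561)·P⁻¹ = [[−256, −6561], [256, 13122]] · [[−2, −1], [1, 1]] = [[−6049, −6305], [12610, 12866]].

[[−6049, −6305], [12610, 12866]]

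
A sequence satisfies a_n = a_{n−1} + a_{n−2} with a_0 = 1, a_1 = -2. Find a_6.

With companion matrix Q = [[1, 1], [1, 0]], [a_n, a_{n−1}]ᵀ = Q·[a_{n−1}, a_{n−2}]ᵀ, so [a_6, a_5]ᵀ = Q^5·[a_1, a_0]ᵀ.
Q^5 = [[8, 5], [5, 3]], giving [a_6, a_5]ᵀ = [[-11], [-7]].

-11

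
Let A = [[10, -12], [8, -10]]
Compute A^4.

tr A = 0 and det A = -4, so the characteristic polynomial is λ² − (0)λ + (-4) with roots 2 and -2.
Eigenvectors give P = [[3, 1], [2, 1]] with P⁻¹ = [[1, -1], [-2, 3]], and A = P·diag(2, -2)·P⁻¹.
Then A^4 = P·diag(16, 16)·P⁻¹ = [[48, 16], [32, 16]] · [[1, -1], [-2, 3]] = [[16, 0], [0, 16]].

[[16, 0], [0, 16]]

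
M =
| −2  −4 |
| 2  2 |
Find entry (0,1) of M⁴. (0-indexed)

0

M² = [[−4, 0], [0, −4]]
M³ = [[8, 16], [−8, −8]]
M⁴ = [[16, 0], [0, 16]]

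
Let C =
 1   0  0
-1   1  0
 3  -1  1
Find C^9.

[[1, 0, 0], [-9, 1, 0], [63, -9, 1]]

C = I + N where N = [[0, 0, 0], [-1, 0, 0], [3, -1, 0]] is strictly lower-triangular, so N^3 = 0.
(I + N)^9 = I + 9·N + 36·N^2 = [[1, 0, 0], [-9, 1, 0], [63, -9, 1]].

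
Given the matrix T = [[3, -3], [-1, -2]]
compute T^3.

T^2 = [[12, -3], [-1, 7]]
T^3 = [[39, -30], [-10, -11]]

[[39, -30], [-10, -11]]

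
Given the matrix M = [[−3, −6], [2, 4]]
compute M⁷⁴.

[[−3, −6], [2, 4]]

M² = M (a projection; rank 1, trace 1), so M⁷⁴ = M.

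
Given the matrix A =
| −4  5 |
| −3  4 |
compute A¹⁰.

A² = I (check: tr A = 0 and det A = −1), so A¹⁰ = I since 10 is even.

[[1, 0], [0, 1]]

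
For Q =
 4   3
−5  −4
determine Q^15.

Q² = I (check: tr Q = 0 and det Q = −1), so Q^15 = Q since 15 is odd.

[[4, 3], [−5, −4]]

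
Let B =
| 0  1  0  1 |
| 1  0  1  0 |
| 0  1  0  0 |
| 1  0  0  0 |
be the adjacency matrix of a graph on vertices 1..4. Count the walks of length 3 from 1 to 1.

0

The number of length-3 walks from vertex 1 to vertex 1 is entry (1,1) of B³, where B is the adjacency matrix.
B² = [[2, 0, 1, 0], [0, 2, 0, 1], [1, 0, 1, 0], [0, 1, 0, 1]]
B³ = [[0, 3, 0, 2], [3, 0, 2, 0], [0, 2, 0, 1], [2, 0, 1, 0]]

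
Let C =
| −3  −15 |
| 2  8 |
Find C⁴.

tr C = 5 and det C = 6, so the characteristic polynomial is λ² − (5)λ + (6) with roots 3 and 2.
Eigenvectors give P = [[−5, −3], [2, 1]] with P⁻¹ = [[1, 3], [−2, −5]], and C = P·diag(3, 2)·P⁻¹.
Then C⁴ = P·diag(81, 16)·P⁻¹ = [[−405, −48], [162, 16]] · [[1, 3], [−2, −5]] = [[−309, −975], [130, 406]].

[[−309, −975], [130, 406]]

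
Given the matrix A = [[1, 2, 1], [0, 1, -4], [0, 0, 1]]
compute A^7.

[[1, 14, -161], [0, 1, -28], [0, 0, 1]]

A = I + N where N = [[0, 2, 1], [0, 0, -4], [0, 0, 0]] is strictly upper-triangular, so N^3 = 0.
(I + N)^7 = I + 7·N + 21·N^2 = [[1, 14, -161], [0, 1, -28], [0, 0, 1]].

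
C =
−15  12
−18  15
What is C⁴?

tr C = 0 and det C = −9, so the characteristic polynomial is λ² − (0)λ + (−9) with roots 3 and −3.
Eigenvectors give P = [[2, −1], [3, −1]] with P⁻¹ = [[−1, 1], [−3, 2]], and C = P·diag(3, −3)·P⁻¹.
Then C⁴ = P·diag(81, 81)·P⁻¹ = [[162, −81], [243, −81]] · [[−1, 1], [−3, 2]] = [[81, 0], [0, 81]].

[[81, 0], [0, 81]]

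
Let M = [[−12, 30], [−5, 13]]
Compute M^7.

tr M = 1 and det M = −6, so the characteristic polynomial is λ² − (1)λ + (−6) with roots 3 and −2.
Eigenvectors give P = [[2, 3], [1, 1]] with P⁻¹ = [[−1, 3], [1, −2]], and M = P·diag(3, −2)·P⁻¹.
Then M^7 = P·diag(2187, −128)·P⁻¹ = [[4374, −384], [2187, −128]] · [[−1, 3], [1, −2]] = [[−4758, 13890], [−2315, 6817]].

[[−4758, 13890], [−2315, 6817]]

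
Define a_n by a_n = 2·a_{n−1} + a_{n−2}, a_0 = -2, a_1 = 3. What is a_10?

With companion matrix A = [[2, 1], [1, 0]], [a_n, a_{n−1}]ᵀ = A·[a_{n−1}, a_{n−2}]ᵀ, so [a_10, a_9]ᵀ = A⁹·[a_1, a_0]ᵀ.
A⁹ = [[2378, 985], [985, 408]], giving [a_10, a_9]ᵀ = [[5164], [2139]].

5164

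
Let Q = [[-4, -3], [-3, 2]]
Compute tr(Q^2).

38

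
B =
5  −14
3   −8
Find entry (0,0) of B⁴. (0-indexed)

tr B = −3 and det B = 2, so the characteristic polynomial is λ² − (−3)λ + (2) with roots −2 and −1.
Eigenvectors give P = [[2, 7], [1, 3]] with P⁻¹ = [[−3, 7], [1, −2]], and B = P·diag(−2, −1)·P⁻¹.
Then B⁴ = P·diag(16, 1)·P⁻¹ = [[32, 7], [16, 3]] · [[−3, 7], [1, −2]] = [[−89, 210], [−45, 106]].

−89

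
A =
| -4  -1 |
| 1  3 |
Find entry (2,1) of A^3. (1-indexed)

A^2 = [[15, 1], [-1, 8]]
A^3 = [[-59, -12], [12, 25]]

12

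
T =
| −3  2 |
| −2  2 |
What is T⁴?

T² = [[5, −2], [2, 0]]
T³ = [[−11, 6], [−6, 4]]
T⁴ = [[21, −10], [10, −4]]

[[21, −10], [10, −4]]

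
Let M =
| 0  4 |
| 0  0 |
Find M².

M is strictly triangular, hence nilpotent: M² = 0, so M² = 0.

[[0, 0], [0, 0]]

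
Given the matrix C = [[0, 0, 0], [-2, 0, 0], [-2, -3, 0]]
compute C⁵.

[[0, 0, 0], [0, 0, 0], [0, 0, 0]]

C is strictly triangular, hence nilpotent: C³ = 0, so C⁵ = 0.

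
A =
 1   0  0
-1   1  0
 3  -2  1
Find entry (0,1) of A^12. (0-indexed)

A = I + N where N = [[0, 0, 0], [-1, 0, 0], [3, -2, 0]] is strictly lower-triangular, so N^3 = 0.
(I + N)^12 = I + 12·N + 66·N^2 = [[1, 0, 0], [-12, 1, 0], [168, -24, 1]].

0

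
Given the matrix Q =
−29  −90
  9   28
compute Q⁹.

[[−5129, −15390], [1539, 4618]]

tr Q = −1 and det Q = −2, so the characteristic polynomial is λ² − (−1)λ + (−2) with roots 1 and −2.
Eigenvectors give P = [[3, 10], [−1, −3]] with P⁻¹ = [[−3, −10], [1, 3]], and Q = P·diag(1, −2)·P⁻¹.
Then Q⁹ = P·diag(1, −512)·P⁻¹ = [[3, −5120], [−1, 1536]] · [[−3, −10], [1, 3]] = [[−5129, −15390], [1539, 4618]].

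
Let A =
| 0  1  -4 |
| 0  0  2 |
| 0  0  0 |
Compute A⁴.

[[0, 0, 0], [0, 0, 0], [0, 0, 0]]

A is strictly triangular, hence nilpotent: A³ = 0, so A⁴ = 0.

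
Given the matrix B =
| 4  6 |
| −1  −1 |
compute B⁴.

[[46, 90], [−15, −29]]

tr B = 3 and det B = 2, so the characteristic polynomial is λ² − (3)λ + (2) with roots 2 and 1.
Eigenvectors give P = [[3, −2], [−1, 1]] with P⁻¹ = [[1, 2], [1, 3]], and B = P·diag(2, 1)·P⁻¹.
Then B⁴ = P·diag(16, 1)·P⁻¹ = [[48, −2], [−16, 1]] · [[1, 2], [1, 3]] = [[46, 90], [−15, −29]].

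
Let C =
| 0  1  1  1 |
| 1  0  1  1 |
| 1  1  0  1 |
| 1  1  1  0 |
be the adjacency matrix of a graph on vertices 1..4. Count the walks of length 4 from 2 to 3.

20

The number of length-4 walks from vertex 2 to vertex 3 is entry (2,3) of C⁴, where C is the adjacency matrix.
C² = [[3, 2, 2, 2], [2, 3, 2, 2], [2, 2, 3, 2], [2, 2, 2, 3]]
C³ = [[6, 7, 7, 7], [7, 6, 7, 7], [7, 7, 6, 7], [7, 7, 7, 6]]
C⁴ = [[21, 20, 20, 20], [20, 21, 20, 20], [20, 20, 21, 20], [20, 20, 20, 21]]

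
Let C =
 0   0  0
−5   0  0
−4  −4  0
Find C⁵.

[[0, 0, 0], [0, 0, 0], [0, 0, 0]]

C is strictly triangular, hence nilpotent: C³ = 0, so C⁵ = 0.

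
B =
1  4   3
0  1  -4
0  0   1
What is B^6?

B = I + N where N = [[0, 4, 3], [0, 0, -4], [0, 0, 0]] is strictly upper-triangular, so N^3 = 0.
(I + N)^6 = I + 6·N + 15·N^2 = [[1, 24, -222], [0, 1, -24], [0, 0, 1]].

[[1, 24, -222], [0, 1, -24], [0, 0, 1]]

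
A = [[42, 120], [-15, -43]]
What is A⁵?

[[2232, 6600], [-825, -2443]]

tr A = -1 and det A = -6, so the characteristic polynomial is λ² − (-1)λ + (-6) with roots 2 and -3.
Eigenvectors give P = [[3, -8], [-1, 3]] with P⁻¹ = [[3, 8], [1, 3]], and A = P·diag(2, -3)·P⁻¹.
Then A⁵ = P·diag(32, -243)·P⁻¹ = [[96, 1944], [-32, -729]] · [[3, 8], [1, 3]] = [[2232, 6600], [-825, -2443]].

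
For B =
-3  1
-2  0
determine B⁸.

tr B = -3 and det B = 2, so the characteristic polynomial is λ² − (-3)λ + (2) with roots -1 and -2.
Eigenvectors give P = [[-1, 1], [-2, 1]] with P⁻¹ = [[1, -1], [2, -1]], and B = P·diag(-1, -2)·P⁻¹.
Then B⁸ = P·diag(1, 256)·P⁻¹ = [[-1, 256], [-2, 256]] · [[1, -1], [2, -1]] = [[511, -255], [510, -254]].

[[511, -255], [510, -254]]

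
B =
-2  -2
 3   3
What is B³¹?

[[-2, -2], [3, 3]]

B² = B (a projection; rank 1, trace 1), so B³¹ = B.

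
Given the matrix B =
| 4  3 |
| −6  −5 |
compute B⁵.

[[34, 33], [−66, −65]]

tr B = −1 and det B = −2, so the characteristic polynomial is λ² − (−1)λ + (−2) with roots 1 and −2.
Eigenvectors give P = [[−1, −1], [1, 2]] with P⁻¹ = [[−2, −1], [1, 1]], and B = P·diag(1, −2)·P⁻¹.
Then B⁵ = P·diag(1, −32)·P⁻¹ = [[−1, 32], [1, −64]] · [[−2, −1], [1, 1]] = [[34, 33], [−66, −65]].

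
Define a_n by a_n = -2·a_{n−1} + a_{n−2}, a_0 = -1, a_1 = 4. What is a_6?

With companion matrix Q = [[-2, 1], [1, 0]], [a_n, a_{n−1}]ᵀ = Q·[a_{n−1}, a_{n−2}]ᵀ, so [a_6, a_5]ᵀ = Q^5·[a_1, a_0]ᵀ.
Q^5 = [[-70, 29], [29, -12]], giving [a_6, a_5]ᵀ = [[-309], [128]].

-309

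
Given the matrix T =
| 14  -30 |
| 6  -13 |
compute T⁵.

tr T = 1 and det T = -2, so the characteristic polynomial is λ² − (1)λ + (-2) with roots -1 and 2.
Eigenvectors give P = [[2, 5], [1, 2]] with P⁻¹ = [[-2, 5], [1, -2]], and T = P·diag(-1, 2)·P⁻¹.
Then T⁵ = P·diag(-1, 32)·P⁻¹ = [[-2, 160], [-1, 64]] · [[-2, 5], [1, -2]] = [[164, -330], [66, -133]].

[[164, -330], [66, -133]]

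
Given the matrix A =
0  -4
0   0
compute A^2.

[[0, 0], [0, 0]]

A is strictly triangular, hence nilpotent: A^2 = 0, so A^2 = 0.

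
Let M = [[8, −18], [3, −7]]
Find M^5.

tr M = 1 and det M = −2, so the characteristic polynomial is λ² − (1)λ + (−2) with roots 2 and −1.
Eigenvectors give P = [[3, −2], [1, −1]] with P⁻¹ = [[1, −2], [1, −3]], and M = P·diag(2, −1)·P⁻¹.
Then M^5 = P·diag(32, −1)·P⁻¹ = [[96, 2], [32, 1]] · [[1, −2], [1, −3]] = [[98, −198], [33, −67]].

[[98, −198], [33, −67]]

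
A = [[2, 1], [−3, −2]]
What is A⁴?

A² = I (check: tr A = 0 and det A = −1), so A⁴ = I since 4 is even.

[[1, 0], [0, 1]]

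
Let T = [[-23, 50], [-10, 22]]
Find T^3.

[[-167, 350], [-70, 148]]

tr T = -1 and det T = -6, so the characteristic polynomial is λ² − (-1)λ + (-6) with roots 2 and -3.
Eigenvectors give P = [[-2, -5], [-1, -2]] with P⁻¹ = [[2, -5], [-1, 2]], and T = P·diag(2, -3)·P⁻¹.
Then T^3 = P·diag(8, -27)·P⁻¹ = [[-16, 135], [-8, 54]] · [[2, -5], [-1, 2]] = [[-167, 350], [-70, 148]].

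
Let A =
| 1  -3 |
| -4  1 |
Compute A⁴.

[[217, -156], [-208, 217]]

A² = [[13, -6], [-8, 13]]
A³ = [[37, -45], [-60, 37]]
A⁴ = [[217, -156], [-208, 217]]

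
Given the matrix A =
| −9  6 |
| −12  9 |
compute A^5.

tr A = 0 and det A = −9, so the characteristic polynomial is λ² − (0)λ + (−9) with roots −3 and 3.
Eigenvectors give P = [[1, −1], [1, −2]] with P⁻¹ = [[2, −1], [1, −1]], and A = P·diag(−3, 3)·P⁻¹.
Then A^5 = P·diag(−243, 243)·P⁻¹ = [[−243, −243], [−243, −486]] · [[2, −1], [1, −1]] = [[−729, 486], [−972, 729]].

[[−729, 486], [−972, 729]]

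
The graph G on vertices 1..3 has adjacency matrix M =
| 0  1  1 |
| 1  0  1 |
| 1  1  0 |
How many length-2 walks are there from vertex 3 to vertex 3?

2

The number of length-2 walks from vertex 3 to vertex 3 is entry (3,3) of M², where M is the adjacency matrix.
M² = [[2, 1, 1], [1, 2, 1], [1, 1, 2]]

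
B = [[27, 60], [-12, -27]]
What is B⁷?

tr B = 0 and det B = -9, so the characteristic polynomial is λ² − (0)λ + (-9) with roots 3 and -3.
Eigenvectors give P = [[5, 2], [-2, -1]] with P⁻¹ = [[1, 2], [-2, -5]], and B = P·diag(3, -3)·P⁻¹.
Then B⁷ = P·diag(2187, -2187)·P⁻¹ = [[10935, -4374], [-4374, 2187]] · [[1, 2], [-2, -5]] = [[19683, 43740], [-8748, -19683]].

[[19683, 43740], [-8748, -19683]]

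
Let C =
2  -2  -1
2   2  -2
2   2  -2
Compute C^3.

C^2 = [[-2, -10, 4], [4, -4, -2], [4, -4, -2]]
C^3 = [[-16, -8, 14], [-4, -20, 8], [-4, -20, 8]]

[[-16, -8, 14], [-4, -20, 8], [-4, -20, 8]]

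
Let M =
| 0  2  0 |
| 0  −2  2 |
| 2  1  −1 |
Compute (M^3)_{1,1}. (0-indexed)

−10

M^2 = [[0, −4, 4], [4, 6, −6], [−2, 1, 3]]
M^3 = [[8, 12, −12], [−12, −10, 18], [6, −3, −1]]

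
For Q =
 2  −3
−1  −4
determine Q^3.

[[8, −45], [−15, −82]]

Q^2 = [[7, 6], [2, 19]]
Q^3 = [[8, −45], [−15, −82]]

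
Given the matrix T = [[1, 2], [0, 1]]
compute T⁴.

[[1, 8], [0, 1]]

T = I + N where N = [[0, 2], [0, 0]] is strictly upper-triangular, so N² = 0.
(I + N)⁴ = I + 4·N = [[1, 8], [0, 1]].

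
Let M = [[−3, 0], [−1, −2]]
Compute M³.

tr M = −5 and det M = 6, so the characteristic polynomial is λ² − (−5)λ + (6) with roots −3 and −2.
Eigenvectors give P = [[1, 0], [1, −1]] with P⁻¹ = [[1, 0], [1, −1]], and M = P·diag(−3, −2)·P⁻¹.
Then M³ = P·diag(−27, −8)·P⁻¹ = [[−27, 0], [−27, 8]] · [[1, 0], [1, −1]] = [[−27, 0], [−19, −8]].

[[−27, 0], [−19, −8]]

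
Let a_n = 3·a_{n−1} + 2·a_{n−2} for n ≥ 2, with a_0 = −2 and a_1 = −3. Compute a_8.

With companion matrix Q = [[3, 2], [1, 0]], [a_n, a_{n−1}]ᵀ = Q·[a_{n−1}, a_{n−2}]ᵀ, so [a_8, a_7]ᵀ = Q^7·[a_1, a_0]ᵀ.
Q^7 = [[6279, 3526], [1763, 990]], giving [a_8, a_7]ᵀ = [[−25889], [−7269]].

−25889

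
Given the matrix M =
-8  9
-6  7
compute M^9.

[[-1538, 1539], [-1026, 1027]]

tr M = -1 and det M = -2, so the characteristic polynomial is λ² − (-1)λ + (-2) with roots -2 and 1.
Eigenvectors give P = [[3, -1], [2, -1]] with P⁻¹ = [[1, -1], [2, -3]], and M = P·diag(-2, 1)·P⁻¹.
Then M^9 = P·diag(-512, 1)·P⁻¹ = [[-1536, -1], [-1024, -1]] · [[1, -1], [2, -3]] = [[-1538, 1539], [-1026, 1027]].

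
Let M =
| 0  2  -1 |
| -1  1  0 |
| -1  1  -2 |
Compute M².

[[-1, 1, 2], [-1, -1, 1], [1, -3, 5]]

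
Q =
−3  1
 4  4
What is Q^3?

Q^2 = [[13, 1], [4, 20]]
Q^3 = [[−35, 17], [68, 84]]

[[−35, 17], [68, 84]]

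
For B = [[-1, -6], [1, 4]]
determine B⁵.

[[-61, -186], [31, 94]]

tr B = 3 and det B = 2, so the characteristic polynomial is λ² − (3)λ + (2) with roots 1 and 2.
Eigenvectors give P = [[3, 2], [-1, -1]] with P⁻¹ = [[1, 2], [-1, -3]], and B = P·diag(1, 2)·P⁻¹.
Then B⁵ = P·diag(1, 32)·P⁻¹ = [[3, 64], [-1, -32]] · [[1, 2], [-1, -3]] = [[-61, -186], [31, 94]].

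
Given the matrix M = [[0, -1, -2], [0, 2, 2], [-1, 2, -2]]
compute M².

[[2, -6, 2], [-2, 8, 0], [2, 1, 10]]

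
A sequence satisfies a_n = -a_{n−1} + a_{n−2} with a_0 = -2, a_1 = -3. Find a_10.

97

With companion matrix Q = [[-1, 1], [1, 0]], [a_n, a_{n−1}]ᵀ = Q·[a_{n−1}, a_{n−2}]ᵀ, so [a_10, a_9]ᵀ = Q⁹·[a_1, a_0]ᵀ.
Q⁹ = [[-55, 34], [34, -21]], giving [a_10, a_9]ᵀ = [[97], [-60]].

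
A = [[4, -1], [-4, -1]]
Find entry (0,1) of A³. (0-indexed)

A² = [[20, -3], [-12, 5]]
A³ = [[92, -17], [-68, 7]]

-17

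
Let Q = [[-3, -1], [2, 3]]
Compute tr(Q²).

14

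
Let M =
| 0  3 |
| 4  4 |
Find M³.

M² = [[12, 12], [16, 28]]
M³ = [[48, 84], [112, 160]]

[[48, 84], [112, 160]]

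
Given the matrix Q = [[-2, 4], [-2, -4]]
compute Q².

[[-4, -24], [12, 8]]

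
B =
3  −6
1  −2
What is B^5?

[[3, −6], [1, −2]]

B² = B (a projection; rank 1, trace 1), so B^5 = B.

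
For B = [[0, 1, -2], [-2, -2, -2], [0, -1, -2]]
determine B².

[[-2, 0, 2], [4, 4, 12], [2, 4, 6]]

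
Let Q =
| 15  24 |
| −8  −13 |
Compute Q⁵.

[[975, 1464], [−488, −733]]

tr Q = 2 and det Q = −3, so the characteristic polynomial is λ² − (2)λ + (−3) with roots 3 and −1.
Eigenvectors give P = [[2, −3], [−1, 2]] with P⁻¹ = [[2, 3], [1, 2]], and Q = P·diag(3, −1)·P⁻¹.
Then Q⁵ = P·diag(243, −1)·P⁻¹ = [[486, 3], [−243, −2]] · [[2, 3], [1, 2]] = [[975, 1464], [−488, −733]].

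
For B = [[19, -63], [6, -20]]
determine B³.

[[55, -189], [18, -62]]

tr B = -1 and det B = -2, so the characteristic polynomial is λ² − (-1)λ + (-2) with roots 1 and -2.
Eigenvectors give P = [[7, 3], [2, 1]] with P⁻¹ = [[1, -3], [-2, 7]], and B = P·diag(1, -2)·P⁻¹.
Then B³ = P·diag(1, -8)·P⁻¹ = [[7, -24], [2, -8]] · [[1, -3], [-2, 7]] = [[55, -189], [18, -62]].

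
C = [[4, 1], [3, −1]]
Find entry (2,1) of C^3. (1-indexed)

48

C^2 = [[19, 3], [9, 4]]
C^3 = [[85, 16], [48, 5]]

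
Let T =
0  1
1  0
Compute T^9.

T² = I (check: tr T = 0 and det T = -1), so T^9 = T since 9 is odd.

[[0, 1], [1, 0]]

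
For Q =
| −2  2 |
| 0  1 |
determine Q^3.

Q^2 = [[4, −2], [0, 1]]
Q^3 = [[−8, 6], [0, 1]]

[[−8, 6], [0, 1]]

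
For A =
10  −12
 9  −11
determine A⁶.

[[−188, 252], [−189, 253]]

tr A = −1 and det A = −2, so the characteristic polynomial is λ² − (−1)λ + (−2) with roots 1 and −2.
Eigenvectors give P = [[4, −1], [3, −1]] with P⁻¹ = [[1, −1], [3, −4]], and A = P·diag(1, −2)·P⁻¹.
Then A⁶ = P·diag(1, 64)·P⁻¹ = [[4, −64], [3, −64]] · [[1, −1], [3, −4]] = [[−188, 252], [−189, 253]].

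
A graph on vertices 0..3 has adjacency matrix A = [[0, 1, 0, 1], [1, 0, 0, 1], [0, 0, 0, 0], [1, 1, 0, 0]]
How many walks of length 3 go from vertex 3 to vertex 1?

The number of length-3 walks from vertex 3 to vertex 1 is entry (3,1) of A³, where A is the adjacency matrix.
A² = [[2, 1, 0, 1], [1, 2, 0, 1], [0, 0, 0, 0], [1, 1, 0, 2]]
A³ = [[2, 3, 0, 3], [3, 2, 0, 3], [0, 0, 0, 0], [3, 3, 0, 2]]

3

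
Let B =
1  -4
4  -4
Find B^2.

[[-15, 12], [-12, 0]]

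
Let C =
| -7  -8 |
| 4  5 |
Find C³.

tr C = -2 and det C = -3, so the characteristic polynomial is λ² − (-2)λ + (-3) with roots 1 and -3.
Eigenvectors give P = [[-1, -2], [1, 1]] with P⁻¹ = [[1, 2], [-1, -1]], and C = P·diag(1, -3)·P⁻¹.
Then C³ = P·diag(1, -27)·P⁻¹ = [[-1, 54], [1, -27]] · [[1, 2], [-1, -1]] = [[-55, -56], [28, 29]].

[[-55, -56], [28, 29]]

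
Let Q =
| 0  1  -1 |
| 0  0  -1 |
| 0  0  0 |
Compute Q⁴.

[[0, 0, 0], [0, 0, 0], [0, 0, 0]]

Q is strictly triangular, hence nilpotent: Q³ = 0, so Q⁴ = 0.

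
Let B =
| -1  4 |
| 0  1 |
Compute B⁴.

[[1, 0], [0, 1]]

B² = I (check: tr B = 0 and det B = -1), so B⁴ = I since 4 is even.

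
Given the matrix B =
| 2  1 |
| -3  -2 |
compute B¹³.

B² = I (check: tr B = 0 and det B = -1), so B¹³ = B since 13 is odd.

[[2, 1], [-3, -2]]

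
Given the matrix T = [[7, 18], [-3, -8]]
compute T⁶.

tr T = -1 and det T = -2, so the characteristic polynomial is λ² − (-1)λ + (-2) with roots -2 and 1.
Eigenvectors give P = [[2, -3], [-1, 1]] with P⁻¹ = [[-1, -3], [-1, -2]], and T = P·diag(-2, 1)·P⁻¹.
Then T⁶ = P·diag(64, 1)·P⁻¹ = [[128, -3], [-64, 1]] · [[-1, -3], [-1, -2]] = [[-125, -378], [63, 190]].

[[-125, -378], [63, 190]]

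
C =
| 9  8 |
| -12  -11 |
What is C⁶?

tr C = -2 and det C = -3, so the characteristic polynomial is λ² − (-2)λ + (-3) with roots -3 and 1.
Eigenvectors give P = [[-2, -1], [3, 1]] with P⁻¹ = [[1, 1], [-3, -2]], and C = P·diag(-3, 1)·P⁻¹.
Then C⁶ = P·diag(729, 1)·P⁻¹ = [[-1458, -1], [2187, 1]] · [[1, 1], [-3, -2]] = [[-1455, -1456], [2184, 2185]].

[[-1455, -1456], [2184, 2185]]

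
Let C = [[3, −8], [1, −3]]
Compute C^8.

C² = I (check: tr C = 0 and det C = −1), so C^8 = I since 8 is even.

[[1, 0], [0, 1]]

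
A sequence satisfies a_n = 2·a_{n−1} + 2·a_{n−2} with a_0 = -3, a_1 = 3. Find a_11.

14688

With companion matrix A = [[2, 2], [1, 0]], [a_n, a_{n−1}]ᵀ = A·[a_{n−1}, a_{n−2}]ᵀ, so [a_11, a_10]ᵀ = A¹⁰·[a_1, a_0]ᵀ.
A¹⁰ = [[18272, 13376], [6688, 4896]], giving [a_11, a_10]ᵀ = [[14688], [5376]].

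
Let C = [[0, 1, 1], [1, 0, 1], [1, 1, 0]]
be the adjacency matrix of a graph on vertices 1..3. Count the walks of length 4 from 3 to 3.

6

The number of length-4 walks from vertex 3 to vertex 3 is entry (3,3) of C⁴, where C is the adjacency matrix.
C² = [[2, 1, 1], [1, 2, 1], [1, 1, 2]]
C³ = [[2, 3, 3], [3, 2, 3], [3, 3, 2]]
C⁴ = [[6, 5, 5], [5, 6, 5], [5, 5, 6]]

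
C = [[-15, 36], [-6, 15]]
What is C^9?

tr C = 0 and det C = -9, so the characteristic polynomial is λ² − (0)λ + (-9) with roots 3 and -3.
Eigenvectors give P = [[-2, 3], [-1, 1]] with P⁻¹ = [[1, -3], [1, -2]], and C = P·diag(3, -3)·P⁻¹.
Then C^9 = P·diag(19683, -19683)·P⁻¹ = [[-39366, -59049], [-19683, -19683]] · [[1, -3], [1, -2]] = [[-98415, 236196], [-39366, 98415]].

[[-98415, 236196], [-39366, 98415]]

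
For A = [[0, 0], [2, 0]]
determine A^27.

A is strictly triangular, hence nilpotent: A^2 = 0, so A^27 = 0.

[[0, 0], [0, 0]]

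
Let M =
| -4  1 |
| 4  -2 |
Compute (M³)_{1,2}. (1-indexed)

32

M² = [[20, -6], [-24, 8]]
M³ = [[-104, 32], [128, -40]]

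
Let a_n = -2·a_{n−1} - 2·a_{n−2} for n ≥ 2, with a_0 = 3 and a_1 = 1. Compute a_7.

-56

With companion matrix C = [[-2, -2], [1, 0]], [a_n, a_{n−1}]ᵀ = C·[a_{n−1}, a_{n−2}]ᵀ, so [a_7, a_6]ᵀ = C⁶·[a_1, a_0]ᵀ.
C⁶ = [[-8, -16], [8, 8]], giving [a_7, a_6]ᵀ = [[-56], [32]].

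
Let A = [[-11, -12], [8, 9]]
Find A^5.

tr A = -2 and det A = -3, so the characteristic polynomial is λ² − (-2)λ + (-3) with roots 1 and -3.
Eigenvectors give P = [[-1, 3], [1, -2]] with P⁻¹ = [[2, 3], [1, 1]], and A = P·diag(1, -3)·P⁻¹.
Then A^5 = P·diag(1, -243)·P⁻¹ = [[-1, -729], [1, 486]] · [[2, 3], [1, 1]] = [[-731, -732], [488, 489]].

[[-731, -732], [488, 489]]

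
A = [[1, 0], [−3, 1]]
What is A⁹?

[[1, 0], [−27, 1]]

A = I + N where N = [[0, 0], [−3, 0]] is strictly lower-triangular, so N² = 0.
(I + N)⁹ = I + 9·N = [[1, 0], [−27, 1]].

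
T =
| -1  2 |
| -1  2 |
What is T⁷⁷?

[[-1, 2], [-1, 2]]

T² = T (a projection; rank 1, trace 1), so T⁷⁷ = T.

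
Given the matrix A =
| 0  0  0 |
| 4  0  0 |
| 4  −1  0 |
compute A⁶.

A is strictly triangular, hence nilpotent: A³ = 0, so A⁶ = 0.

[[0, 0, 0], [0, 0, 0], [0, 0, 0]]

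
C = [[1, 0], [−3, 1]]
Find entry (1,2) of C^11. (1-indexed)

C = I + N where N = [[0, 0], [−3, 0]] is strictly lower-triangular, so N^2 = 0.
(I + N)^11 = I + 11·N = [[1, 0], [−33, 1]].

0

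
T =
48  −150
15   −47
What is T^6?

tr T = 1 and det T = −6, so the characteristic polynomial is λ² − (1)λ + (−6) with roots −2 and 3.
Eigenvectors give P = [[−3, −10], [−1, −3]] with P⁻¹ = [[3, −10], [−1, 3]], and T = P·diag(−2, 3)·P⁻¹.
Then T^6 = P·diag(64, 729)·P⁻¹ = [[−192, −7290], [−64, −2187]] · [[3, −10], [−1, 3]] = [[6714, −19950], [1995, −5921]].

[[6714, −19950], [1995, −5921]]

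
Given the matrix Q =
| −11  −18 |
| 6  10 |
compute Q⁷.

[[−515, −774], [258, 388]]

tr Q = −1 and det Q = −2, so the characteristic polynomial is λ² − (−1)λ + (−2) with roots −2 and 1.
Eigenvectors give P = [[−2, −3], [1, 2]] with P⁻¹ = [[−2, −3], [1, 2]], and Q = P·diag(−2, 1)·P⁻¹.
Then Q⁷ = P·diag(−128, 1)·P⁻¹ = [[256, −3], [−128, 2]] · [[−2, −3], [1, 2]] = [[−515, −774], [258, 388]].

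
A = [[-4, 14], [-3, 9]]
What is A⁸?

tr A = 5 and det A = 6, so the characteristic polynomial is λ² − (5)λ + (6) with roots 3 and 2.
Eigenvectors give P = [[2, 7], [1, 3]] with P⁻¹ = [[-3, 7], [1, -2]], and A = P·diag(3, 2)·P⁻¹.
Then A⁸ = P·diag(6561, 256)·P⁻¹ = [[13122, 1792], [6561, 768]] · [[-3, 7], [1, -2]] = [[-37574, 88270], [-18915, 44391]].

[[-37574, 88270], [-18915, 44391]]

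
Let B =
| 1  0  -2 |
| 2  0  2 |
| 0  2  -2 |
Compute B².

[[1, -4, 2], [2, 4, -8], [4, -4, 8]]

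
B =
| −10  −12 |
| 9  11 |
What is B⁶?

tr B = 1 and det B = −2, so the characteristic polynomial is λ² − (1)λ + (−2) with roots −1 and 2.
Eigenvectors give P = [[4, −1], [−3, 1]] with P⁻¹ = [[1, 1], [3, 4]], and B = P·diag(−1, 2)·P⁻¹.
Then B⁶ = P·diag(1, 64)·P⁻¹ = [[4, −64], [−3, 64]] · [[1, 1], [3, 4]] = [[−188, −252], [189, 253]].

[[−188, −252], [189, 253]]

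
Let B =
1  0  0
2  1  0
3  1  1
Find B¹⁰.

B = I + N where N = [[0, 0, 0], [2, 0, 0], [3, 1, 0]] is strictly lower-triangular, so N³ = 0.
(I + N)¹⁰ = I + 10·N + 45·N² = [[1, 0, 0], [20, 1, 0], [120, 10, 1]].

[[1, 0, 0], [20, 1, 0], [120, 10, 1]]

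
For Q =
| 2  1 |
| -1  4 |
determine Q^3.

[[0, 27], [-27, 54]]

Q^2 = [[3, 6], [-6, 15]]
Q^3 = [[0, 27], [-27, 54]]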